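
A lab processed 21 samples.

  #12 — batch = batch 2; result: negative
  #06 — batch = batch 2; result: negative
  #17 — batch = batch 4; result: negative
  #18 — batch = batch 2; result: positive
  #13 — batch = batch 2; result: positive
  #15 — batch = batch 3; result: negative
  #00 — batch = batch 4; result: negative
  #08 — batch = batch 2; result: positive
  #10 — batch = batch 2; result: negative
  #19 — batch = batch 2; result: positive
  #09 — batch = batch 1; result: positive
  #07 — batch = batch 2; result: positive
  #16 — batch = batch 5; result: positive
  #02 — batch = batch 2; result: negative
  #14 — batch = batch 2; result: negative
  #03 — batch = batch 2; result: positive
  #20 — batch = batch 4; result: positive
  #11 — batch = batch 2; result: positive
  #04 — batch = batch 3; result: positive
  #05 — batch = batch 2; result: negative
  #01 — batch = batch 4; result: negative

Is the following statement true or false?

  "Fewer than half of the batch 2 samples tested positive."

'Fewer than half of the batch 2 samples tested positive' holds iff |A ∩ B| < |A ∖ B|.
A (the restrictor) = {#12, #06, #18, #13, #08, #10, #19, #07, #02, #14, #03, #11, #05}, |A| = 13.
A ∩ B = {#18, #13, #08, #19, #07, #03, #11}, so |A ∩ B| = 7.
A ∖ B = {#12, #06, #10, #02, #14, #05}, so |A ∖ B| = 6.
7 > 6, so the statement is false.

False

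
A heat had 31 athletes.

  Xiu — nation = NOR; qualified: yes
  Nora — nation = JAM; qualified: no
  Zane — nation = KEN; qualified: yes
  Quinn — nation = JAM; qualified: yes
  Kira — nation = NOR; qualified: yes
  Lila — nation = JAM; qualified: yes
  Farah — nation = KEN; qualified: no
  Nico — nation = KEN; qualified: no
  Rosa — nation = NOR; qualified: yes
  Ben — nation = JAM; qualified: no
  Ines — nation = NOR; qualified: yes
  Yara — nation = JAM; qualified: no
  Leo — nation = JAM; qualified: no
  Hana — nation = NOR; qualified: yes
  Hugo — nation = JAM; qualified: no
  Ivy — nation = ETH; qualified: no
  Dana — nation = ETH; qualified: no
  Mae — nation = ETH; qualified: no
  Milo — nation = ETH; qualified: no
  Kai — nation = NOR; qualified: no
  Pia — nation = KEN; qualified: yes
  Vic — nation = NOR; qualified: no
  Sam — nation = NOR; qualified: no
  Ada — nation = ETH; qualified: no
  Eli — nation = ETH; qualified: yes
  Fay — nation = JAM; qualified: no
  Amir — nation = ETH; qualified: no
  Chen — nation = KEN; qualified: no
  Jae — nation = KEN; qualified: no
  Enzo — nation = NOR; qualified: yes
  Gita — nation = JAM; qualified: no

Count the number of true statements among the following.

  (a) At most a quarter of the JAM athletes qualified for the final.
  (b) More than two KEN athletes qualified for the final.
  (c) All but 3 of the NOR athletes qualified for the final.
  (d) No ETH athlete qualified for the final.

(a) JAM: |A| = 9, |A ∩ B| = 2; needs |A ∩ B| / |A| ≤ 1/4 — true.
(b) KEN: |A| = 6, |A ∩ B| = 2; needs |A ∩ B| > 2 — false.
(c) NOR: |A| = 9, |A ∩ B| = 6; needs |A ∖ B| = 3 — true.
(d) ETH: |A| = 7, |A ∩ B| = 1; needs A ∩ B = ∅ (|A ∩ B| = 0) — false.

2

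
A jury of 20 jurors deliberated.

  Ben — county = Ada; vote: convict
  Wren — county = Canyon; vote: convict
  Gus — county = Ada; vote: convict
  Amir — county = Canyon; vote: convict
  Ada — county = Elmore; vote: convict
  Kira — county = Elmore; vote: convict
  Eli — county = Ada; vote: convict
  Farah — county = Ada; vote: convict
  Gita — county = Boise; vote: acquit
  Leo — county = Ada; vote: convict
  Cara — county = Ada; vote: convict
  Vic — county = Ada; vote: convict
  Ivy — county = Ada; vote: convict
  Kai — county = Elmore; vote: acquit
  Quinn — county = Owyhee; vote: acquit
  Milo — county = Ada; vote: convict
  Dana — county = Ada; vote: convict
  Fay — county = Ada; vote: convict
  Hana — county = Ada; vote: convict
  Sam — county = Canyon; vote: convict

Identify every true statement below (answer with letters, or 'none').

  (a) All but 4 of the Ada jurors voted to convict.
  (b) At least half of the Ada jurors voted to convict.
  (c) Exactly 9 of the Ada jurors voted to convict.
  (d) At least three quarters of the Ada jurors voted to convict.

(b), (d)

|A| = 12, |A ∩ B| = 12, |A ∖ B| = 0.
(a) |A ∖ B| = 4: fails.
(b) |A ∩ B| ≥ |A ∖ B|: holds.
(c) |A ∩ B| = 9: fails.
(d) |A ∩ B| / |A| ≥ 3/4: holds.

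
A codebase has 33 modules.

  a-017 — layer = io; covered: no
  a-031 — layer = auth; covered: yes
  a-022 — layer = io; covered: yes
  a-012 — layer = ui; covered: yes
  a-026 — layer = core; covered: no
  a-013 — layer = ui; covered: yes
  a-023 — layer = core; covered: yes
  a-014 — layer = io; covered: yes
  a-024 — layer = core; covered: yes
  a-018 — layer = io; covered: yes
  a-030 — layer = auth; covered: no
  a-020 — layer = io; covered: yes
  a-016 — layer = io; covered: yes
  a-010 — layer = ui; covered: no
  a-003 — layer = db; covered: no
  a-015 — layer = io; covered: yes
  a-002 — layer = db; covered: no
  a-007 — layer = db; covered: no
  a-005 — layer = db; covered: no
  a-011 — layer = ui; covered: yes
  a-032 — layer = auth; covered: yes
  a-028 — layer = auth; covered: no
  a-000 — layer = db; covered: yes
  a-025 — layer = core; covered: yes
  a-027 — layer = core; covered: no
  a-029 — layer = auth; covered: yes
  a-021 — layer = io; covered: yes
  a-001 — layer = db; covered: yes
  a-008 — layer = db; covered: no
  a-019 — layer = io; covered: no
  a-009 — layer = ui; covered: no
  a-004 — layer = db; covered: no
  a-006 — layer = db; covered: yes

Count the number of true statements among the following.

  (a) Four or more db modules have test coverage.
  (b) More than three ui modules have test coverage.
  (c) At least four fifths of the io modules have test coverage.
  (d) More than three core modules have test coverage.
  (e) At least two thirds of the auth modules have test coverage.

(a) db: |A| = 9, |A ∩ B| = 3; needs |A ∩ B| ≥ 4 — false.
(b) ui: |A| = 5, |A ∩ B| = 3; needs |A ∩ B| > 3 — false.
(c) io: |A| = 9, |A ∩ B| = 7; needs |A ∩ B| / |A| ≥ 4/5 — false.
(d) core: |A| = 5, |A ∩ B| = 3; needs |A ∩ B| > 3 — false.
(e) auth: |A| = 5, |A ∩ B| = 3; needs |A ∩ B| / |A| ≥ 2/3 — false.

0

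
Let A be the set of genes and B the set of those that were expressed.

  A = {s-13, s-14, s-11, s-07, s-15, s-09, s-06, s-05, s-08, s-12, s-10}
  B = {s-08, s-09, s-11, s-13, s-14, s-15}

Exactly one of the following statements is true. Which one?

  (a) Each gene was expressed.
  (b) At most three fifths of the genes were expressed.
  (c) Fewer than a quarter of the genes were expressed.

|A| = 11, |A ∩ B| = 6, |A ∖ B| = 5.
(a) requires A ⊆ B, i.e. every element of A is in B (|A ∖ B| = 0): false.
(b) requires |A ∩ B| / |A| ≤ 3/5: true.
(c) requires |A ∩ B| / |A| < 1/4: false.

(b)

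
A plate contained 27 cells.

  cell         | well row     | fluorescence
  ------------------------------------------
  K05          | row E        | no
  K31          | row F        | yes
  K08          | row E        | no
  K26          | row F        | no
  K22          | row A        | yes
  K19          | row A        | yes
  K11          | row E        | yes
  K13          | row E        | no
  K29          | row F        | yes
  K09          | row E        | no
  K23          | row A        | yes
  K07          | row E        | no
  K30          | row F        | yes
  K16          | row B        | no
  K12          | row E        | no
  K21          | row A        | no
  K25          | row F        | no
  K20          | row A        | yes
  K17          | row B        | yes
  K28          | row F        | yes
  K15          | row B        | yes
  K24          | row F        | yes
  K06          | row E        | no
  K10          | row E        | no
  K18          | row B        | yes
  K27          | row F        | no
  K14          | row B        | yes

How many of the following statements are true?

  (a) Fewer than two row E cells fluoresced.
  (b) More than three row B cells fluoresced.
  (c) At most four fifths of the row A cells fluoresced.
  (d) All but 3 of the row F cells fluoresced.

(a) row E: |A| = 9, |A ∩ B| = 1; needs |A ∩ B| < 2 — true.
(b) row B: |A| = 5, |A ∩ B| = 4; needs |A ∩ B| > 3 — true.
(c) row A: |A| = 5, |A ∩ B| = 4; needs |A ∩ B| / |A| ≤ 4/5 — true.
(d) row F: |A| = 8, |A ∩ B| = 5; needs |A ∖ B| = 3 — true.

4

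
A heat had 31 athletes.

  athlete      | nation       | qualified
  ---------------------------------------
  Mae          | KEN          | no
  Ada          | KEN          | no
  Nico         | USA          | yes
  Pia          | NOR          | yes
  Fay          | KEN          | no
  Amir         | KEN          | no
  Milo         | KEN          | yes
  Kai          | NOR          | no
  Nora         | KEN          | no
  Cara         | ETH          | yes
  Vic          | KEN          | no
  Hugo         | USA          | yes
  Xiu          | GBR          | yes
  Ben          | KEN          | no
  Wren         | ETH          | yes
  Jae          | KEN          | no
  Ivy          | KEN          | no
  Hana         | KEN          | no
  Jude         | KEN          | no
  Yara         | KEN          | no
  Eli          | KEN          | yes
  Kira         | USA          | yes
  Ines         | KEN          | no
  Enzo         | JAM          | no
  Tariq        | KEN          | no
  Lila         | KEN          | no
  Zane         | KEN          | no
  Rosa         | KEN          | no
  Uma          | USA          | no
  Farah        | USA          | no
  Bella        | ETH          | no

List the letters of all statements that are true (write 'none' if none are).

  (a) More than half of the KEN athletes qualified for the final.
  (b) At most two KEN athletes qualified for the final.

(b)

|A| = 19, |A ∩ B| = 2, |A ∖ B| = 17.
(a) |A ∩ B| > |A ∖ B|: fails.
(b) |A ∩ B| ≤ 2: holds.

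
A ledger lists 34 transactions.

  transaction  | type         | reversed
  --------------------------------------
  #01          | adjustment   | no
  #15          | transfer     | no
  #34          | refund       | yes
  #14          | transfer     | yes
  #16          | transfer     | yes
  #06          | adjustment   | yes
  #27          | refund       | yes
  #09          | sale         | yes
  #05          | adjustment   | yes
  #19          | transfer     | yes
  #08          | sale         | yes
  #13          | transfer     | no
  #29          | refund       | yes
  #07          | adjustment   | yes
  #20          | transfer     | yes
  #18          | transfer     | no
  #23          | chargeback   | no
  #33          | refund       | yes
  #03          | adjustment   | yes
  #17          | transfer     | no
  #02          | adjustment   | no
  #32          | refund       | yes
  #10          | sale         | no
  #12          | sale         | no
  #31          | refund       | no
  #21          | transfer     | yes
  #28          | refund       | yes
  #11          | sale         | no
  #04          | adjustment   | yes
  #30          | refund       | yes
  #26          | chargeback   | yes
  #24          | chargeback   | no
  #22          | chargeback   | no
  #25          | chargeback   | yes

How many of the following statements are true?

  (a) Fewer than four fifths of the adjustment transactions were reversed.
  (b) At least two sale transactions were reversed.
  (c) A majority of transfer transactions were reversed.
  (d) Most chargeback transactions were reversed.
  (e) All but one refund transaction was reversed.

4

(a) adjustment: |A| = 7, |A ∩ B| = 5; needs |A ∩ B| / |A| < 4/5 — true.
(b) sale: |A| = 5, |A ∩ B| = 2; needs |A ∩ B| ≥ 2 — true.
(c) transfer: |A| = 9, |A ∩ B| = 5; needs |A ∩ B| > |A ∖ B| — true.
(d) chargeback: |A| = 5, |A ∩ B| = 2; needs |A ∩ B| > |A ∖ B| — false.
(e) refund: |A| = 8, |A ∩ B| = 7; needs |A ∖ B| = 1 — true.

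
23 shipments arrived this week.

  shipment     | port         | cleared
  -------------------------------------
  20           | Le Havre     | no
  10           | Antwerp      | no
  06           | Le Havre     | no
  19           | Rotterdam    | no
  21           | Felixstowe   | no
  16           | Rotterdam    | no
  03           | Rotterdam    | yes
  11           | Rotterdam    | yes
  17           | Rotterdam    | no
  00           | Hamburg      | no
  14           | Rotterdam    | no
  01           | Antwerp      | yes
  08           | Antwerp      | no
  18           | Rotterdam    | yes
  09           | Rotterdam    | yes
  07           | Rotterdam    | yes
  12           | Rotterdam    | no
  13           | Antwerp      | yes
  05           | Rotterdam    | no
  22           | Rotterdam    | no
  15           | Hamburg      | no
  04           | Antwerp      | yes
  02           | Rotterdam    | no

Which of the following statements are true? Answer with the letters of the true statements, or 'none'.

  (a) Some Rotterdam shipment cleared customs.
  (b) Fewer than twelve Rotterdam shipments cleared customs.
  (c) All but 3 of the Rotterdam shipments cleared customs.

|A| = 13, |A ∩ B| = 5, |A ∖ B| = 8.
(a) A ∩ B ≠ ∅ (|A ∩ B| ≥ 1): holds.
(b) |A ∩ B| < 12: holds.
(c) |A ∖ B| = 3: fails.

(a), (b)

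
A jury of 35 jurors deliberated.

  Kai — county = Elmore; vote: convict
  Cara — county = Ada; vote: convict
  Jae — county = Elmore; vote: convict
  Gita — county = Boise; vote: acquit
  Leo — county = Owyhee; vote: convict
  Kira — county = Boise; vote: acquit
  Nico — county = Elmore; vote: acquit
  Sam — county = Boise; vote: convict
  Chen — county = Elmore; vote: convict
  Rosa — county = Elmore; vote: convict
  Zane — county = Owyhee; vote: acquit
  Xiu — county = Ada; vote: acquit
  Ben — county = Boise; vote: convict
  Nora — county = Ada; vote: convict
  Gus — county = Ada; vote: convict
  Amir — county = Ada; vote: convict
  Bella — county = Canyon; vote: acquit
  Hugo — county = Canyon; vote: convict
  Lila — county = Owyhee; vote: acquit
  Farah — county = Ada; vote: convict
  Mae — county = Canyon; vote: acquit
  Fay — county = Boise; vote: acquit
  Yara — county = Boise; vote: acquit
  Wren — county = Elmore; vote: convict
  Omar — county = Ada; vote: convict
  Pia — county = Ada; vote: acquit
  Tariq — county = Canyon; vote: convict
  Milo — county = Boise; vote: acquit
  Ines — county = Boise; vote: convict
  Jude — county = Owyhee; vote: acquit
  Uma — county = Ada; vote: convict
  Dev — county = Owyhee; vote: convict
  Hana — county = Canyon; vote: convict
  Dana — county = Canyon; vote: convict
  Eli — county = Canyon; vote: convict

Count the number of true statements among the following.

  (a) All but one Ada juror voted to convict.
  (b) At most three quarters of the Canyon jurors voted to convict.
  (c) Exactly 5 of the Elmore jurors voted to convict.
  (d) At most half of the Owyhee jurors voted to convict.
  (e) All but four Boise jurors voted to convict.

(a) Ada: |A| = 9, |A ∩ B| = 7; needs |A ∖ B| = 1 — false.
(b) Canyon: |A| = 7, |A ∩ B| = 5; needs |A ∩ B| / |A| ≤ 3/4 — true.
(c) Elmore: |A| = 6, |A ∩ B| = 5; needs |A ∩ B| = 5 — true.
(d) Owyhee: |A| = 5, |A ∩ B| = 2; needs |A ∩ B| ≤ |A ∖ B| — true.
(e) Boise: |A| = 8, |A ∩ B| = 3; needs |A ∖ B| = 4 — false.

3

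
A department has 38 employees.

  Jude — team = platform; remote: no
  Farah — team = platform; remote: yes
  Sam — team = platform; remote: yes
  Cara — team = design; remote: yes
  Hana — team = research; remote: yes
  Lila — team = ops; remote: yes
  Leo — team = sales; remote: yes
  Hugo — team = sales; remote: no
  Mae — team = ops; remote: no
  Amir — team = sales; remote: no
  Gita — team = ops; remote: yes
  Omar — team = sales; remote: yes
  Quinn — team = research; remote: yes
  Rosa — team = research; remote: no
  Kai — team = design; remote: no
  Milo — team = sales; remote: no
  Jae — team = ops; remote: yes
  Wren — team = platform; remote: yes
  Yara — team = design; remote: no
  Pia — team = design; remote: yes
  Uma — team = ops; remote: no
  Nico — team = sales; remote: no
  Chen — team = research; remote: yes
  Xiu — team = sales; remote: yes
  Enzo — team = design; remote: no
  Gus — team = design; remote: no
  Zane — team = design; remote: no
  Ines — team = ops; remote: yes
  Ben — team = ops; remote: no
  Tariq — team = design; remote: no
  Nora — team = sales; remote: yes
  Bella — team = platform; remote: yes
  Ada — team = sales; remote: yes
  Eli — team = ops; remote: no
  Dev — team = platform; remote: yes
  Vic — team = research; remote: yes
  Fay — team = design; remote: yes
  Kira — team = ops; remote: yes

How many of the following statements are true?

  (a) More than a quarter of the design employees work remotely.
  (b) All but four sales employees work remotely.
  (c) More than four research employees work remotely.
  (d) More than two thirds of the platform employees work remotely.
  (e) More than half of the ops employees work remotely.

4

(a) design: |A| = 9, |A ∩ B| = 3; needs |A ∩ B| / |A| > 1/4 — true.
(b) sales: |A| = 9, |A ∩ B| = 5; needs |A ∖ B| = 4 — true.
(c) research: |A| = 5, |A ∩ B| = 4; needs |A ∩ B| > 4 — false.
(d) platform: |A| = 6, |A ∩ B| = 5; needs |A ∩ B| / |A| > 2/3 — true.
(e) ops: |A| = 9, |A ∩ B| = 5; needs |A ∩ B| > |A ∖ B| — true.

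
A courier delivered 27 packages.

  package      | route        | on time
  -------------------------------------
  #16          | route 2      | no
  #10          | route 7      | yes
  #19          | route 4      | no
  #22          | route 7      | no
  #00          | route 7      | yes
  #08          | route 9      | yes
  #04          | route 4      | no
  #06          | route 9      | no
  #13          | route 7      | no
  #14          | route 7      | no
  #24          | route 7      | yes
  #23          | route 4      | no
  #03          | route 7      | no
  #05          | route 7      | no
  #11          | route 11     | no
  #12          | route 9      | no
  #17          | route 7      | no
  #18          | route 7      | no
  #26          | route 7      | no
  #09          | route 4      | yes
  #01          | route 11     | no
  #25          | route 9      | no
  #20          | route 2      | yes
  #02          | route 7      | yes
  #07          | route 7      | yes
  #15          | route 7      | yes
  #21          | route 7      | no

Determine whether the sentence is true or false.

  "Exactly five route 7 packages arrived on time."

The determiner here denotes the relation: |A ∩ B| = 5.
|A| = 15, |A ∩ B| = 6, |A ∖ B| = 9.
|A ∩ B| = 6, so the statement is false.

False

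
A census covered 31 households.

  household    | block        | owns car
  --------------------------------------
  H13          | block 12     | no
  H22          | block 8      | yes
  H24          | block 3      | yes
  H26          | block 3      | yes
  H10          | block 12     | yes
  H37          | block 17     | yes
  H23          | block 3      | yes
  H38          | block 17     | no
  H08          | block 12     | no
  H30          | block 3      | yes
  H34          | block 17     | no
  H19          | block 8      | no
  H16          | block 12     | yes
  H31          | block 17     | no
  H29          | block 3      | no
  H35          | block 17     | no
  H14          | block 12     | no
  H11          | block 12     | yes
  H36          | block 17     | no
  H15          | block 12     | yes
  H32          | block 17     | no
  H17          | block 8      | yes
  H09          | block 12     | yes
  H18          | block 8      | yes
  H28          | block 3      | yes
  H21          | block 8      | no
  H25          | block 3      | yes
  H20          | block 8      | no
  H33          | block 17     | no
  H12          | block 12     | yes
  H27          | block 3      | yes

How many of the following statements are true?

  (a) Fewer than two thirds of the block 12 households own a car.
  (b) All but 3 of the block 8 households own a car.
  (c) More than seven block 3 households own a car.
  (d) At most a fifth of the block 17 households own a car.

(a) block 12: |A| = 9, |A ∩ B| = 6; needs |A ∩ B| / |A| < 2/3 — false.
(b) block 8: |A| = 6, |A ∩ B| = 3; needs |A ∖ B| = 3 — true.
(c) block 3: |A| = 8, |A ∩ B| = 7; needs |A ∩ B| > 7 — false.
(d) block 17: |A| = 8, |A ∩ B| = 1; needs |A ∩ B| / |A| ≤ 1/5 — true.

2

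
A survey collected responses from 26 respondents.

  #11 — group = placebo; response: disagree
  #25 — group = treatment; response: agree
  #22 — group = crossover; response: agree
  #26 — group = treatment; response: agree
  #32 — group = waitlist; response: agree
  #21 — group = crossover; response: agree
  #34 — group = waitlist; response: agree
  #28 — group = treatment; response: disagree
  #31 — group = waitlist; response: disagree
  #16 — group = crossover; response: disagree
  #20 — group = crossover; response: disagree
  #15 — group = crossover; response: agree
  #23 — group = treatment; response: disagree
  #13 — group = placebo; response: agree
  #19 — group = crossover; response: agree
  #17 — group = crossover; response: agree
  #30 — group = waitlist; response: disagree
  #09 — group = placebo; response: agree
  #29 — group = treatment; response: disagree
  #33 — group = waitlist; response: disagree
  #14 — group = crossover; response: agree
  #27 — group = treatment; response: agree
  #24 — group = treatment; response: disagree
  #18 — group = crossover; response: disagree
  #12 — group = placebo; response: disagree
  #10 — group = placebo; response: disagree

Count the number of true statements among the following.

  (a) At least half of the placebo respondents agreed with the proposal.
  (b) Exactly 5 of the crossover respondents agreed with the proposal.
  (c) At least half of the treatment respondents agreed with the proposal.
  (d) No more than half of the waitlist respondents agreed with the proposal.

(a) placebo: |A| = 5, |A ∩ B| = 2; needs |A ∩ B| ≥ |A ∖ B| — false.
(b) crossover: |A| = 9, |A ∩ B| = 6; needs |A ∩ B| = 5 — false.
(c) treatment: |A| = 7, |A ∩ B| = 3; needs |A ∩ B| ≥ |A ∖ B| — false.
(d) waitlist: |A| = 5, |A ∩ B| = 2; needs |A ∩ B| ≤ |A ∖ B| — true.

1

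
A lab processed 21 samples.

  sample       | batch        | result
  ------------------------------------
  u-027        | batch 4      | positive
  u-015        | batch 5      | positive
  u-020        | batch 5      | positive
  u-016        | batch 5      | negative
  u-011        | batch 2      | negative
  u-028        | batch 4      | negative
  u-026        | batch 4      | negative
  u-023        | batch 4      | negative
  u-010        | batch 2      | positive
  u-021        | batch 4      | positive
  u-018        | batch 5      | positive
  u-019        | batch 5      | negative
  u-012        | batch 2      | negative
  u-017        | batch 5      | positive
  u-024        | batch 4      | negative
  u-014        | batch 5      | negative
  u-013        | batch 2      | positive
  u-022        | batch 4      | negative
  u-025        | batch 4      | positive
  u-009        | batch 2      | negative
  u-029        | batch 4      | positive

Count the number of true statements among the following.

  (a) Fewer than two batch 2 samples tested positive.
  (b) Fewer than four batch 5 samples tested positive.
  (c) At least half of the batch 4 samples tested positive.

0

(a) batch 2: |A| = 5, |A ∩ B| = 2; needs |A ∩ B| < 2 — false.
(b) batch 5: |A| = 7, |A ∩ B| = 4; needs |A ∩ B| < 4 — false.
(c) batch 4: |A| = 9, |A ∩ B| = 4; needs |A ∩ B| ≥ |A ∖ B| — false.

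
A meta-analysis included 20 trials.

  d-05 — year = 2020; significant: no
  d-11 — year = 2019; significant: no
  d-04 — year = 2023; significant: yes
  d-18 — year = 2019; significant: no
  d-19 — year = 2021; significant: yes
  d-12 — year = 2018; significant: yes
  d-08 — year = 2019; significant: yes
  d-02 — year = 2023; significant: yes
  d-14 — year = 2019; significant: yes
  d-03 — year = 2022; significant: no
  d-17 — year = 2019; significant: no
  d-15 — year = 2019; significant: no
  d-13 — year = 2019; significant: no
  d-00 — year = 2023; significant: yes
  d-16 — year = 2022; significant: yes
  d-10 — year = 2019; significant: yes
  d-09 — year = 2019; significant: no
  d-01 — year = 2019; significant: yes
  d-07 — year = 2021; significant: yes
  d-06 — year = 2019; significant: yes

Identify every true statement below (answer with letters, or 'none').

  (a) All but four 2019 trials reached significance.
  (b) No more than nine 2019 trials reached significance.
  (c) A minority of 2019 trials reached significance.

|A| = 11, |A ∩ B| = 5, |A ∖ B| = 6.
(a) |A ∖ B| = 4: fails.
(b) |A ∩ B| ≤ 9: holds.
(c) |A ∩ B| < |A ∖ B|: holds.

(b), (c)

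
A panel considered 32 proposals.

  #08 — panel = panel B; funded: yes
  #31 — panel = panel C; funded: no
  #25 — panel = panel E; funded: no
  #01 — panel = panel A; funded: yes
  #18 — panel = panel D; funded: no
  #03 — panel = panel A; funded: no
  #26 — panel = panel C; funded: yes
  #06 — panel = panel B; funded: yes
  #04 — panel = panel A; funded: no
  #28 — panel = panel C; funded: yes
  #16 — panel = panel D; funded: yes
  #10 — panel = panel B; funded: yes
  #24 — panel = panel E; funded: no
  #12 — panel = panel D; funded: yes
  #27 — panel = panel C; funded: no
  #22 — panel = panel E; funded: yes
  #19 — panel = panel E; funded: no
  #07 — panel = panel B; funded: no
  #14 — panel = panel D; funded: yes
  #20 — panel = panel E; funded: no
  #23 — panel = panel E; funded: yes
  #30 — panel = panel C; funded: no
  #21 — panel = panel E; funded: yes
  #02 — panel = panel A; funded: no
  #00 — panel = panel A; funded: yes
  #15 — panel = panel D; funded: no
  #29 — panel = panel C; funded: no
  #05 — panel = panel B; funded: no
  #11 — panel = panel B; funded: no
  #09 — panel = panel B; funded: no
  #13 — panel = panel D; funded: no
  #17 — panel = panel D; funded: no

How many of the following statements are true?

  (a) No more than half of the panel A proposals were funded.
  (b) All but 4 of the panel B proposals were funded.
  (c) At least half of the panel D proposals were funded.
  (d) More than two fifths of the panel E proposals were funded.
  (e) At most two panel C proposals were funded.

4

(a) panel A: |A| = 5, |A ∩ B| = 2; needs |A ∩ B| ≤ |A ∖ B| — true.
(b) panel B: |A| = 7, |A ∩ B| = 3; needs |A ∖ B| = 4 — true.
(c) panel D: |A| = 7, |A ∩ B| = 3; needs |A ∩ B| ≥ |A ∖ B| — false.
(d) panel E: |A| = 7, |A ∩ B| = 3; needs |A ∩ B| / |A| > 2/5 — true.
(e) panel C: |A| = 6, |A ∩ B| = 2; needs |A ∩ B| ≤ 2 — true.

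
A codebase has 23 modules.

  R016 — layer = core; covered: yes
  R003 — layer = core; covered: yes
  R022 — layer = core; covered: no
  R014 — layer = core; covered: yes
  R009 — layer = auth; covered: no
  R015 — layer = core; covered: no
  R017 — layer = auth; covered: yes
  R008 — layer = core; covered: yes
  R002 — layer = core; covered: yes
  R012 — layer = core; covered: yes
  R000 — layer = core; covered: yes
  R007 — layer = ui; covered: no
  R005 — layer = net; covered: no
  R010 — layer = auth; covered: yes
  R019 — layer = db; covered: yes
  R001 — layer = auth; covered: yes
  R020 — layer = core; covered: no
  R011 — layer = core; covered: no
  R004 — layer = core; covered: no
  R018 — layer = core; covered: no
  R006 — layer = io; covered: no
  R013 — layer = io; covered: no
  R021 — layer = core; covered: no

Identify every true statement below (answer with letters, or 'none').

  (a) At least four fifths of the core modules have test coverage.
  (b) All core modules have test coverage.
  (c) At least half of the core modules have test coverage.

(c)

|A| = 14, |A ∩ B| = 7, |A ∖ B| = 7.
(a) |A ∩ B| / |A| ≥ 4/5: fails.
(b) A ⊆ B, i.e. every element of A is in B (|A ∖ B| = 0): fails.
(c) |A ∩ B| ≥ |A ∖ B|: holds.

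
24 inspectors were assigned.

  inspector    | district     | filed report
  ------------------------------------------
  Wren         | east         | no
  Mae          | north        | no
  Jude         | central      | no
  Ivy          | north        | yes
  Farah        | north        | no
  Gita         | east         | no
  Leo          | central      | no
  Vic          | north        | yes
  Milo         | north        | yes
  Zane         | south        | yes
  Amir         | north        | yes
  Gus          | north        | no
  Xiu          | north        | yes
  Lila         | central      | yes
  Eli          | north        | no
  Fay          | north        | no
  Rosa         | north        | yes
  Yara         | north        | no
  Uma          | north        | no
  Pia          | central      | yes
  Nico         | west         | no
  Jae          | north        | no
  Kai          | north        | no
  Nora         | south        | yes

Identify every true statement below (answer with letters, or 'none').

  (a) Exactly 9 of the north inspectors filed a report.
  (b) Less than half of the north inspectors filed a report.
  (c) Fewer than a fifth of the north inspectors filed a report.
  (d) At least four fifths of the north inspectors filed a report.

(b)

|A| = 15, |A ∩ B| = 6, |A ∖ B| = 9.
(a) |A ∩ B| = 9: fails.
(b) |A ∩ B| < |A ∖ B|: holds.
(c) |A ∩ B| / |A| < 1/5: fails.
(d) |A ∩ B| / |A| ≥ 4/5: fails.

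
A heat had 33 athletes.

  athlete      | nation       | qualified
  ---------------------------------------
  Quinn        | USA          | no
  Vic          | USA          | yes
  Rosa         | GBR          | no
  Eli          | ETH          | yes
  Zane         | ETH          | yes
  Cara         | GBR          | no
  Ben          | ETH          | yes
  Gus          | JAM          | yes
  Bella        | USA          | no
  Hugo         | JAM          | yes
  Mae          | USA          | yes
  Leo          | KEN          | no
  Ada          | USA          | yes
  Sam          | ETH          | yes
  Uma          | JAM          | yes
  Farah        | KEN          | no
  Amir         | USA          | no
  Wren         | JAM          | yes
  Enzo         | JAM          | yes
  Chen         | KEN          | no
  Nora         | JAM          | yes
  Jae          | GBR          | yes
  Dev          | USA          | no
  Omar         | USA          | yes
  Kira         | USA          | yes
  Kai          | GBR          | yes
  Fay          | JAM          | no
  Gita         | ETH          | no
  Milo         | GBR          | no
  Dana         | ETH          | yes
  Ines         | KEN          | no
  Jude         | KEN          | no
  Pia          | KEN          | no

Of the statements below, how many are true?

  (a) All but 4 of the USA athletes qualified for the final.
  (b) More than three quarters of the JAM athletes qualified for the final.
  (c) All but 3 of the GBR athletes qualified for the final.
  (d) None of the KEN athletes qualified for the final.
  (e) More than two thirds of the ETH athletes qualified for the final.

(a) USA: |A| = 9, |A ∩ B| = 5; needs |A ∖ B| = 4 — true.
(b) JAM: |A| = 7, |A ∩ B| = 6; needs |A ∩ B| / |A| > 3/4 — true.
(c) GBR: |A| = 5, |A ∩ B| = 2; needs |A ∖ B| = 3 — true.
(d) KEN: |A| = 6, |A ∩ B| = 0; needs A ∩ B = ∅ (|A ∩ B| = 0) — true.
(e) ETH: |A| = 6, |A ∩ B| = 5; needs |A ∩ B| / |A| > 2/3 — true.

5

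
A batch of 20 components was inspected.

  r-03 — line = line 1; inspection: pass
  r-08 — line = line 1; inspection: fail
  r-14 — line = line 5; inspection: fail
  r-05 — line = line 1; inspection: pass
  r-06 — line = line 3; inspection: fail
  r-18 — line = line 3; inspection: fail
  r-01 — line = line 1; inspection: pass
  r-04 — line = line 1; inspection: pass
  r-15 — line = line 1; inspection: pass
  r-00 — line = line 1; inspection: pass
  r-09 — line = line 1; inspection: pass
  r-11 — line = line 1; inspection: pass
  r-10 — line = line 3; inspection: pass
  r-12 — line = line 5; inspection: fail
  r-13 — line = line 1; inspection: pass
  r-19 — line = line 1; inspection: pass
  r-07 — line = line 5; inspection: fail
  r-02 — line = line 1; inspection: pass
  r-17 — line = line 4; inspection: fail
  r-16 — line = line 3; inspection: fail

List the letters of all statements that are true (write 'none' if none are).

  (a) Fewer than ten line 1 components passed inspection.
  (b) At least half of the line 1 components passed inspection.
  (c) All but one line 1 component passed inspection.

(b), (c)

|A| = 12, |A ∩ B| = 11, |A ∖ B| = 1.
(a) |A ∩ B| < 10: fails.
(b) |A ∩ B| ≥ |A ∖ B|: holds.
(c) |A ∖ B| = 1: holds.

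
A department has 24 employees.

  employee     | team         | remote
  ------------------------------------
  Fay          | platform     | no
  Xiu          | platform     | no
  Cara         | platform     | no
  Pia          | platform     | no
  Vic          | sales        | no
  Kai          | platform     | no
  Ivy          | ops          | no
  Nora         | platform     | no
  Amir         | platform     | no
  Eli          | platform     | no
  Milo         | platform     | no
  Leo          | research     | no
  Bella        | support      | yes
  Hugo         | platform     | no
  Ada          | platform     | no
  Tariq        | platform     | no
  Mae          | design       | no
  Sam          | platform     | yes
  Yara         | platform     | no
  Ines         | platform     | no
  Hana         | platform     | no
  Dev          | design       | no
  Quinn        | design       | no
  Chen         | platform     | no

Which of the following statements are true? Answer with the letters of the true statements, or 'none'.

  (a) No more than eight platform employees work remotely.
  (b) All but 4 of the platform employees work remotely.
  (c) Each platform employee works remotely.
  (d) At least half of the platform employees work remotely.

(a)

|A| = 17, |A ∩ B| = 1, |A ∖ B| = 16.
(a) |A ∩ B| ≤ 8: holds.
(b) |A ∖ B| = 4: fails.
(c) A ⊆ B, i.e. every element of A is in B (|A ∖ B| = 0): fails.
(d) |A ∩ B| ≥ |A ∖ B|: fails.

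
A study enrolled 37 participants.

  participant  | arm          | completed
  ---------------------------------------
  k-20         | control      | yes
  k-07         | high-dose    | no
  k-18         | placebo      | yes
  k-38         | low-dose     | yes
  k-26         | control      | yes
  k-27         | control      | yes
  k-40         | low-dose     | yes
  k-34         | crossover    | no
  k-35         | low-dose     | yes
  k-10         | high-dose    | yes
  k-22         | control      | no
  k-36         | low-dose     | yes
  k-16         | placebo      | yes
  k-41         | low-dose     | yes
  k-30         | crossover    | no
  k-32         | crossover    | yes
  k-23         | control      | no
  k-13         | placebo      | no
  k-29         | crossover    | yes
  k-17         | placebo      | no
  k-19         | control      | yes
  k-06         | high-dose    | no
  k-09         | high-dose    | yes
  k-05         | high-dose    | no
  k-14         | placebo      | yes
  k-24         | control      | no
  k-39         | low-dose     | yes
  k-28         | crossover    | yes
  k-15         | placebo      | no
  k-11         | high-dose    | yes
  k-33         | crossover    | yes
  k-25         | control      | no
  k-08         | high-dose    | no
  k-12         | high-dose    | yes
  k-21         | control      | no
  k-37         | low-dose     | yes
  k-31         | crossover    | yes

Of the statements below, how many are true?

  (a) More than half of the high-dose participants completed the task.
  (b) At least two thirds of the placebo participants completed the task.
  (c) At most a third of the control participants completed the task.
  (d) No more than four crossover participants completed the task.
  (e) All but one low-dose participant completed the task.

0

(a) high-dose: |A| = 8, |A ∩ B| = 4; needs |A ∩ B| > |A ∖ B| — false.
(b) placebo: |A| = 6, |A ∩ B| = 3; needs |A ∩ B| / |A| ≥ 2/3 — false.
(c) control: |A| = 9, |A ∩ B| = 4; needs |A ∩ B| / |A| ≤ 1/3 — false.
(d) crossover: |A| = 7, |A ∩ B| = 5; needs |A ∩ B| ≤ 4 — false.
(e) low-dose: |A| = 7, |A ∩ B| = 7; needs |A ∖ B| = 1 — false.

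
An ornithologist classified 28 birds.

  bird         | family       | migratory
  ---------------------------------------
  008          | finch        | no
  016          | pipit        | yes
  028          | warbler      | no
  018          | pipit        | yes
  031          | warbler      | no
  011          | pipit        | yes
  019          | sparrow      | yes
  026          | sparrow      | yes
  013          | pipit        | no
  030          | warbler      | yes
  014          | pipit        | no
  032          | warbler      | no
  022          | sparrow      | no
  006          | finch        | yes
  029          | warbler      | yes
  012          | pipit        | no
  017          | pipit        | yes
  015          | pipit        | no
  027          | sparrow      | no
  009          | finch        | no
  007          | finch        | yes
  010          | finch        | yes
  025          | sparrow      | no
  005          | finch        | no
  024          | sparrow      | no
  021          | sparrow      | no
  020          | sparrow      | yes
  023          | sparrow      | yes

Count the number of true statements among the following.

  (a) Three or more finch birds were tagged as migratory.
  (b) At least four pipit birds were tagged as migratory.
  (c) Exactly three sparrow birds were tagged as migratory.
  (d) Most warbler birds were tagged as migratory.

2

(a) finch: |A| = 6, |A ∩ B| = 3; needs |A ∩ B| ≥ 3 — true.
(b) pipit: |A| = 8, |A ∩ B| = 4; needs |A ∩ B| ≥ 4 — true.
(c) sparrow: |A| = 9, |A ∩ B| = 4; needs |A ∩ B| = 3 — false.
(d) warbler: |A| = 5, |A ∩ B| = 2; needs |A ∩ B| > |A ∖ B| — false.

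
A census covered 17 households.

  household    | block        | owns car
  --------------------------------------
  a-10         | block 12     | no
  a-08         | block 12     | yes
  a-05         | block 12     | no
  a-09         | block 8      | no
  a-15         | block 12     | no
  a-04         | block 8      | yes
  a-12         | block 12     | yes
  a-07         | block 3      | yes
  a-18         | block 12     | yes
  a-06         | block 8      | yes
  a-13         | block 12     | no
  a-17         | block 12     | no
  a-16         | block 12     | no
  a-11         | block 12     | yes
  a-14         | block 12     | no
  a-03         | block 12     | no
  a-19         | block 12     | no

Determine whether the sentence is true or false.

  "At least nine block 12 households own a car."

'At least nine block 12 households own a car' holds iff |A ∩ B| ≥ 9.
A (the restrictor) = {a-10, a-08, a-05, a-15, a-12, a-18, a-13, a-17, a-16, a-11, a-14, a-03, a-19}, |A| = 13.
A ∩ B = {a-08, a-12, a-18, a-11}, so |A ∩ B| = 4.
|A ∩ B| = 4, so the statement is false.

False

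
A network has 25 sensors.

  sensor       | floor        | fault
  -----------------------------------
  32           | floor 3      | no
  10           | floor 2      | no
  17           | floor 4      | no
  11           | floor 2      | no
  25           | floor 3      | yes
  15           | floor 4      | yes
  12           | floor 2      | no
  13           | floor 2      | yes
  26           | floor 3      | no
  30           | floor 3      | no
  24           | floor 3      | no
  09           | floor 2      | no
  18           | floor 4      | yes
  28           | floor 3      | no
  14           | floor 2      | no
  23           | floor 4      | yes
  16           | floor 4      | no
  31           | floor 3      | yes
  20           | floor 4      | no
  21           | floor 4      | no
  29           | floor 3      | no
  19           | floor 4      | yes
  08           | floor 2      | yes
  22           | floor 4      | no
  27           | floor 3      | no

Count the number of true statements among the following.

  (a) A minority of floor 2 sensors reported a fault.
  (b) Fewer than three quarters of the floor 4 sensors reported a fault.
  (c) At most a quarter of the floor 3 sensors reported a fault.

(a) floor 2: |A| = 7, |A ∩ B| = 2; needs |A ∩ B| < |A ∖ B| — true.
(b) floor 4: |A| = 9, |A ∩ B| = 4; needs |A ∩ B| / |A| < 3/4 — true.
(c) floor 3: |A| = 9, |A ∩ B| = 2; needs |A ∩ B| / |A| ≤ 1/4 — true.

3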